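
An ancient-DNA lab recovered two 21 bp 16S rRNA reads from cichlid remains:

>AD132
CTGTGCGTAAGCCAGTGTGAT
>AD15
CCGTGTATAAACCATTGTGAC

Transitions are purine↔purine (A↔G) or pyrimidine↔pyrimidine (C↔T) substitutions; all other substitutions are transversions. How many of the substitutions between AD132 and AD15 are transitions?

The sequences differ at positions 2 (T/C, transition), 6 (C/T, transition), 7 (G/A, transition), 11 (G/A, transition), 15 (G/T, transversion), 21 (T/C, transition).
Of the 6 differences, 5 transitions and 1 transversion, so the answer is 5.

5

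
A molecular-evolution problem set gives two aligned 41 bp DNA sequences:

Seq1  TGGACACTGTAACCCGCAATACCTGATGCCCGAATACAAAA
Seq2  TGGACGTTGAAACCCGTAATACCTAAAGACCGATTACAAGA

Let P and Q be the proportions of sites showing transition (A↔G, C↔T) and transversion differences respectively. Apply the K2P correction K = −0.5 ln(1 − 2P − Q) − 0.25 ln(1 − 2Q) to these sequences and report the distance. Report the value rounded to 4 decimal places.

Differing sites — 6:A/G (Ti); 7:C/T (Ti); 10:T/A (Tv); 17:C/T (Ti); 25:G/A (Ti); 27:T/A (Tv); 29:C/A (Tv); 34:A/T (Tv); 40:A/G (Ti).
Of the 9 differences, 5 transitions and 4 transversions over 41 sites: P = 5/41 = 0.121951, Q = 4/41 = 0.097561.
d = −0.5·ln(0.658537) − 0.25·ln(0.804878) = −0.5·(-0.417735) − 0.25·(-0.217065) = 0.2631.

0.2631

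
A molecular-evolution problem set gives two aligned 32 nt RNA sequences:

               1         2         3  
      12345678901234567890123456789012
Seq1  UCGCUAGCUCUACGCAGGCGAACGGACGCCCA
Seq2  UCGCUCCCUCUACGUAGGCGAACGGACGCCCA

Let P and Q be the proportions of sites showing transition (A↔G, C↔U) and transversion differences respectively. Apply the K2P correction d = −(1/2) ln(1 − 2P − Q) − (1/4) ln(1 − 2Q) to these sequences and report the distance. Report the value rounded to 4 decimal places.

0.1001

The sequences differ at positions 6 (A/C, transversion), 7 (G/C, transversion), 15 (C/U, transition).
Of the 3 differences, 1 transition and 2 transversions over 32 sites: P = 1/32 = 0.031250, Q = 2/32 = 0.062500.
d = −0.5·ln(0.875000) − 0.25·ln(0.875000) = −0.5·(-0.133531) − 0.25·(-0.133531) = 0.1001.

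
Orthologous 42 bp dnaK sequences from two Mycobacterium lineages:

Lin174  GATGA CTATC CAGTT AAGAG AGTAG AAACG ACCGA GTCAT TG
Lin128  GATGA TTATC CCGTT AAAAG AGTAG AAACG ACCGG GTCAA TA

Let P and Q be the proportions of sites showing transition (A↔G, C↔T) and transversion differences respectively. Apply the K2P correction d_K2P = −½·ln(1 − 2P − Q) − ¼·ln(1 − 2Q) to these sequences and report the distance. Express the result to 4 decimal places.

0.1610

Mismatches occur at site 6 (C/T, transition), site 12 (A/C, transversion), site 18 (G/A, transition), site 35 (A/G, transition), site 40 (T/A, transversion), site 42 (G/A, transition).
Of the 6 differences, 4 transitions and 2 transversions over 42 sites: P = 4/42 = 0.095238, Q = 2/42 = 0.047619.
d = −0.5·ln(0.761905) − 0.25·ln(0.904762) = −0.5·(-0.271933) − 0.25·(-0.100083) = 0.1610.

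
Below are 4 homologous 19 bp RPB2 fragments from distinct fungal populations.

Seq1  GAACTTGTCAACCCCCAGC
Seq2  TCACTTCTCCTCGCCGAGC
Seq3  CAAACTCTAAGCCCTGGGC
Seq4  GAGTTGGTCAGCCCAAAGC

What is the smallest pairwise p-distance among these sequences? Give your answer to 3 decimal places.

Pairwise Hamming distances:
  Seq1 vs Seq2: 7
  Seq1 vs Seq3: 9
  Seq1 vs Seq4: 6
  Seq2 vs Seq3: 10
  Seq2 vs Seq4: 11
  Seq3 vs Seq4: 10
The smallest is 6 mismatches, between Seq1 and Seq4; p = 6/19 = 0.316.

0.316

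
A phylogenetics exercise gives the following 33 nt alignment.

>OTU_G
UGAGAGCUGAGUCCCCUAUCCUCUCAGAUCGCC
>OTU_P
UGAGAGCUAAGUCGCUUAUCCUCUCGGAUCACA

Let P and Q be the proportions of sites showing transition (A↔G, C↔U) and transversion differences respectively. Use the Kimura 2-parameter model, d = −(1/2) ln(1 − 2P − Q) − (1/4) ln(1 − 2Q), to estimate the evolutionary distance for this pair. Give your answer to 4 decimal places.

0.2128

Mismatches occur at site 9 (G↔A, transition), site 14 (C↔G, transversion), site 16 (C↔U, transition), site 26 (A↔G, transition), site 31 (G↔A, transition), site 33 (C↔A, transversion).
Of the 6 differences, 4 transitions and 2 transversions over 33 sites: P = 4/33 = 0.121212, Q = 2/33 = 0.060606.
d = −0.5·ln(0.696970) − 0.25·ln(0.878788) = −0.5·(-0.361013) − 0.25·(-0.129212) = 0.2128.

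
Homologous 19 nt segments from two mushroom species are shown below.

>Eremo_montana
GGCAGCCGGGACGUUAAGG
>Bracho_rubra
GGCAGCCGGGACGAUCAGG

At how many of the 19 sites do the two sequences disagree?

Differing sites — 14:U/A; 16:A/C.
That gives 2 mismatches out of 19 aligned sites, so the Hamming distance is 2.

2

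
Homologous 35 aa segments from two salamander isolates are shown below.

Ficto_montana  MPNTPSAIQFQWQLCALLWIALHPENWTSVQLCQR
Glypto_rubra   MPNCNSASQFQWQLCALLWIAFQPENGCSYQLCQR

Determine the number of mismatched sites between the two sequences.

8

Mismatches occur at site 4 (T↔C), site 5 (P↔N), site 8 (I↔S), site 22 (L↔F), site 23 (H↔Q), site 27 (W↔G), site 28 (T↔C), site 30 (V↔Y).
That gives 8 mismatches out of 35 aligned sites, so the Hamming distance is 8.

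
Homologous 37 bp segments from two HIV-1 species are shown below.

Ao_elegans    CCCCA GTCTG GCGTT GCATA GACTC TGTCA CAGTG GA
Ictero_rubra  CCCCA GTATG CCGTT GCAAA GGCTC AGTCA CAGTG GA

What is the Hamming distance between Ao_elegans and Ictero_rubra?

Mismatches occur at site 8 (C→A), site 11 (G→C), site 19 (T→A), site 22 (A→G), site 26 (T→A).
That gives 5 mismatches out of 37 aligned sites, so the Hamming distance is 5.

5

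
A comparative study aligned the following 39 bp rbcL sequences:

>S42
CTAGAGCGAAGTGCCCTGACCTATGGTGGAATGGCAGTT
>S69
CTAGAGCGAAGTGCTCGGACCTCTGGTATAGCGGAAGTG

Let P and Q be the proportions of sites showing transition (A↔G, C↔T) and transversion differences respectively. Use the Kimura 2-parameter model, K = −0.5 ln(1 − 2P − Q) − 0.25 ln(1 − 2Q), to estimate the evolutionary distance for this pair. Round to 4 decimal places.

0.2768

Mismatches occur at site 15 (C/T, transition), site 17 (T/G, transversion), site 23 (A/C, transversion), site 28 (G/A, transition), site 29 (G/T, transversion), site 31 (A/G, transition), site 32 (T/C, transition), site 35 (C/A, transversion), site 39 (T/G, transversion).
Of the 9 differences, 4 transitions and 5 transversions over 39 sites: P = 4/39 = 0.102564, Q = 5/39 = 0.128205.
d = −0.5·ln(0.666667) − 0.25·ln(0.743590) = −0.5·(-0.405465) − 0.25·(-0.296265) = 0.2768.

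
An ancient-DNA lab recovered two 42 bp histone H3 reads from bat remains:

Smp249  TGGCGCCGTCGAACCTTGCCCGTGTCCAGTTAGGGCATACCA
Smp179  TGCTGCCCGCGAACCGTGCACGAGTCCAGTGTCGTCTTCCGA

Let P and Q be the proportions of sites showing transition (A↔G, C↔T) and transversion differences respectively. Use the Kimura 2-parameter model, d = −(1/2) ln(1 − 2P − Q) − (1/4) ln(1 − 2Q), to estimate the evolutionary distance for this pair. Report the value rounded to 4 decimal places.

Mismatches occur at site 3 (G↔C, transversion), site 4 (C↔T, transition), site 8 (G↔C, transversion), site 9 (T↔G, transversion), site 16 (T↔G, transversion), site 20 (C↔A, transversion), site 23 (T↔A, transversion), site 31 (T↔G, transversion), site 32 (A↔T, transversion), site 33 (G↔C, transversion), site 35 (G↔T, transversion), site 37 (A↔T, transversion), site 39 (A↔C, transversion), site 41 (C↔G, transversion).
Of the 14 differences, 1 transition and 13 transversions over 42 sites: P = 1/42 = 0.023810, Q = 13/42 = 0.309524.
d = −0.5·ln(0.642856) − 0.25·ln(0.380952) = −0.5·(-0.441835) − 0.25·(-0.965082) = 0.4622.

0.4622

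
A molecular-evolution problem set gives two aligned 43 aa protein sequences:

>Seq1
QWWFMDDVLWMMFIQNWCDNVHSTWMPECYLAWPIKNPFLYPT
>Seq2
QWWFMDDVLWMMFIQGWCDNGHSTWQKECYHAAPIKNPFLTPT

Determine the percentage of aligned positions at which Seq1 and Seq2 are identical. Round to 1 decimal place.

The sequences differ at positions 16 (N/G), 21 (V/G), 26 (M/Q), 27 (P/K), 31 (L/H), 33 (W/A), 41 (Y/T).
36 of the 43 sites match, so the percent identity is 36/43 × 100 = 83.7%.

83.7%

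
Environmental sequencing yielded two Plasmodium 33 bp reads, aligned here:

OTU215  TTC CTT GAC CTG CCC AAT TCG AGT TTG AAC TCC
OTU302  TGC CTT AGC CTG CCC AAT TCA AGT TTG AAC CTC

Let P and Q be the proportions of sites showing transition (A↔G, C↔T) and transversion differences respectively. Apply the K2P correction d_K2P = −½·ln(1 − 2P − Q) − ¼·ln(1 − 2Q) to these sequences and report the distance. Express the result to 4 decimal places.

Mismatches occur at site 2 (T/G, transversion), site 7 (G/A, transition), site 8 (A/G, transition), site 21 (G/A, transition), site 31 (T/C, transition), site 32 (C/T, transition).
Of the 6 differences, 5 transitions and 1 transversion over 33 sites: P = 5/33 = 0.151515, Q = 1/33 = 0.030303.
d = −0.5·ln(0.666667) − 0.25·ln(0.939394) = −0.5·(-0.405465) − 0.25·(-0.062520) = 0.2184.

0.2184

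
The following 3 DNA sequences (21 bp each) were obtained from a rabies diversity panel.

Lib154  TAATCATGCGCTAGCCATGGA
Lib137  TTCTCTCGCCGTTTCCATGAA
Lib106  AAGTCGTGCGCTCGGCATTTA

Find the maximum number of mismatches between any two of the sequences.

Pairwise Hamming distances:
  Lib154 vs Lib137: 9
  Lib154 vs Lib106: 7
  Lib137 vs Lib106: 12
The largest is 12, between Lib137 and Lib106.

12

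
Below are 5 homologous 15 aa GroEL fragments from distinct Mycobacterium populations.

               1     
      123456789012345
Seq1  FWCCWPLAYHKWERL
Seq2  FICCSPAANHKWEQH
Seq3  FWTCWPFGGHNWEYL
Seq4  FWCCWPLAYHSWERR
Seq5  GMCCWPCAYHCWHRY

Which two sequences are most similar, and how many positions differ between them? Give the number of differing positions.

Pairwise Hamming distances:
  Seq1 vs Seq2: 6
  Seq1 vs Seq3: 6
  Seq1 vs Seq4: 2
  Seq1 vs Seq5: 6
  Seq2 vs Seq3: 9
  Seq2 vs Seq4: 7
  Seq2 vs Seq5: 9
  Seq3 vs Seq4: 7
  Seq3 vs Seq5: 10
  Seq4 vs Seq5: 6
The smallest is 2, between Seq1 and Seq4.

2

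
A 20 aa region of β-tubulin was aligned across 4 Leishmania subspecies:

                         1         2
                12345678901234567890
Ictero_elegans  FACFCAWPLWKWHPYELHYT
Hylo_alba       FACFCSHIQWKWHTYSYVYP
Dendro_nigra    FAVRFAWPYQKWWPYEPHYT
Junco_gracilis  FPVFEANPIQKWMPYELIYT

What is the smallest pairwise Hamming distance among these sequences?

Pairwise Hamming distances:
  Ictero_elegans vs Hylo_alba: 9
  Ictero_elegans vs Dendro_nigra: 7
  Ictero_elegans vs Junco_gracilis: 8
  Hylo_alba vs Dendro_nigra: 14
  Hylo_alba vs Junco_gracilis: 14
  Dendro_nigra vs Junco_gracilis: 8
The smallest is 7, between Ictero_elegans and Dendro_nigra.

7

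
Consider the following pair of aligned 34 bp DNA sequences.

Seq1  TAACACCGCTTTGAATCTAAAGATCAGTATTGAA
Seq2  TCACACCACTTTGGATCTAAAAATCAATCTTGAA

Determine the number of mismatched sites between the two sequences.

6

The sequences differ at positions 2 (A/C), 8 (G/A), 14 (A/G), 22 (G/A), 27 (G/A), 29 (A/C).
That gives 6 mismatches out of 34 aligned sites, so the Hamming distance is 6.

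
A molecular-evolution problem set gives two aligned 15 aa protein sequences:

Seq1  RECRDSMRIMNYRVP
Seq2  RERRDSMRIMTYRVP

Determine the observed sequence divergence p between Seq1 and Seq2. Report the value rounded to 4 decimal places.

0.1333

The sequences differ at positions 3 (C/R), 11 (N/T).
There are 2 differences over 15 sites, so p = 2/15 = 0.1333.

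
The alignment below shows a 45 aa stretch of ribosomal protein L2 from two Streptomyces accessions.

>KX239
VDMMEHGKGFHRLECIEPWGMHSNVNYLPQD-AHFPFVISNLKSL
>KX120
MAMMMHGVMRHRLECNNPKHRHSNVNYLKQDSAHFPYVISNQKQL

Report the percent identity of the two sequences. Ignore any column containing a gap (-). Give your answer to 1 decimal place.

65.9%

Excluding the 1 gap column leaves 44 comparable sites.
Mismatches occur at site 1 (V→M), site 2 (D→A), site 5 (E→M), site 8 (K→V), site 9 (G→M), site 10 (F→R), site 16 (I→N), site 17 (E→N), site 19 (W→K), site 20 (G→H), site 21 (M→R), site 29 (P→K), site 37 (F→Y), site 42 (L→Q), site 44 (S→Q).
29 of the 44 comparable sites match, so the percent identity is 29/44 × 100 = 65.9%.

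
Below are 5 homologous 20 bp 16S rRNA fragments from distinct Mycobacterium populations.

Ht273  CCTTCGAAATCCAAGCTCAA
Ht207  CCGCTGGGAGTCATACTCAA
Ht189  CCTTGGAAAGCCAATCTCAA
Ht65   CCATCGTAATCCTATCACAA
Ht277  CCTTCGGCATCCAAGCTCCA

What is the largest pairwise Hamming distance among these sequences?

Pairwise Hamming distances:
  Ht273 vs Ht207: 9
  Ht273 vs Ht189: 3
  Ht273 vs Ht65: 5
  Ht273 vs Ht277: 3
  Ht207 vs Ht189: 8
  Ht207 vs Ht65: 11
  Ht207 vs Ht277: 9
  Ht189 vs Ht65: 6
  Ht189 vs Ht277: 6
  Ht65 vs Ht277: 7
The largest is 11, between Ht207 and Ht65.

11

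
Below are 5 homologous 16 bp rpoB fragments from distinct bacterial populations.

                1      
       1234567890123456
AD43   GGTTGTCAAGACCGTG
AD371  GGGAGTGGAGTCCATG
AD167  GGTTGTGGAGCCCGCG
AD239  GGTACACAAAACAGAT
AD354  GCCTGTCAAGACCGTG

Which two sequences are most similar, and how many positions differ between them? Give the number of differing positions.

2

Pairwise Hamming distances:
  AD43 vs AD371: 6
  AD43 vs AD167: 4
  AD43 vs AD239: 7
  AD43 vs AD354: 2
  AD371 vs AD167: 5
  AD371 vs AD239: 11
  AD371 vs AD354: 7
  AD167 vs AD239: 10
  AD167 vs AD354: 6
  AD239 vs AD354: 9
The smallest is 2, between AD43 and AD354.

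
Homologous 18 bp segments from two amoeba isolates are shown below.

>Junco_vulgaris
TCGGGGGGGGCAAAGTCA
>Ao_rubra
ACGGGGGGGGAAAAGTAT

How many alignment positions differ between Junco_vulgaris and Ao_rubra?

4

Differing sites — 1:T/A; 11:C/A; 17:C/A; 18:A/T.
That gives 4 mismatches out of 18 aligned sites, so the Hamming distance is 4.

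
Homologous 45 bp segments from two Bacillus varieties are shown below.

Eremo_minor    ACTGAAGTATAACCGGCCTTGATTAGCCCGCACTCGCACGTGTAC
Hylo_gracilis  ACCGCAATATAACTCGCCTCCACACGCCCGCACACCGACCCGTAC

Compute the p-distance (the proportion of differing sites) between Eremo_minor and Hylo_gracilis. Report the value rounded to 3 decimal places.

0.333

Differing sites — 3:T/C; 5:A/C; 7:G/A; 14:C/T; 15:G/C; 20:T/C; 21:G/C; 23:T/C; 24:T/A; 25:A/C; 34:T/A; 36:G/C; 37:C/G; 40:G/C; 41:T/C.
There are 15 differences over 45 sites, so p = 15/45 = 0.333.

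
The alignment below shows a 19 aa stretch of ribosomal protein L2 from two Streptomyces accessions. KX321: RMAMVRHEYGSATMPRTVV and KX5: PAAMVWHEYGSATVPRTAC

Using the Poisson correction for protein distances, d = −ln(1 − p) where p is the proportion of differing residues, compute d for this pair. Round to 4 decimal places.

0.3795

Differing sites — 1:R/P; 2:M/A; 6:R/W; 14:M/V; 18:V/A; 19:V/C.
p = 6/19 = 0.315789.
d = −ln(1 − 0.315789) = −ln(0.684211) = 0.3795.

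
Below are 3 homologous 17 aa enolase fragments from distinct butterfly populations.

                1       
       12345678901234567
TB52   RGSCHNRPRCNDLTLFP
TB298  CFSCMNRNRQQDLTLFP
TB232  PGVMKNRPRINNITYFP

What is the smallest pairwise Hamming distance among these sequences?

6

Pairwise Hamming distances:
  TB52 vs TB298: 6
  TB52 vs TB232: 8
  TB298 vs TB232: 11
The smallest is 6, between TB52 and TB298.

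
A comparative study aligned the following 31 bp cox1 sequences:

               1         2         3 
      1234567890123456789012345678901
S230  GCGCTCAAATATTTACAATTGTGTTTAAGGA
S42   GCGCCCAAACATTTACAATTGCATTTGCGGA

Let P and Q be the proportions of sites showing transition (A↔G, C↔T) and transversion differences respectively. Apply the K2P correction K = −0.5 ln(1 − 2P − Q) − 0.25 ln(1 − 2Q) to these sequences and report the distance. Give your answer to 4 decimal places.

0.2358

The sequences differ at positions 5 (T/C, transition), 10 (T/C, transition), 22 (T/C, transition), 23 (G/A, transition), 27 (A/G, transition), 28 (A/C, transversion).
Of the 6 differences, 5 transitions and 1 transversion over 31 sites: P = 5/31 = 0.161290, Q = 1/31 = 0.032258.
d = −0.5·ln(0.645162) − 0.25·ln(0.935484) = −0.5·(-0.438254) − 0.25·(-0.066691) = 0.2358.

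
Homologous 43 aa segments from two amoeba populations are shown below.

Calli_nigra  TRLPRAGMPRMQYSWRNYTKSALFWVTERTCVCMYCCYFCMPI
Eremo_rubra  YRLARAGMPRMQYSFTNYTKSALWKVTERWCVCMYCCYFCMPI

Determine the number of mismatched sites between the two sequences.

The sequences differ at positions 1 (T/Y), 4 (P/A), 15 (W/F), 16 (R/T), 24 (F/W), 25 (W/K), 30 (T/W).
That gives 7 mismatches out of 43 aligned sites, so the Hamming distance is 7.

7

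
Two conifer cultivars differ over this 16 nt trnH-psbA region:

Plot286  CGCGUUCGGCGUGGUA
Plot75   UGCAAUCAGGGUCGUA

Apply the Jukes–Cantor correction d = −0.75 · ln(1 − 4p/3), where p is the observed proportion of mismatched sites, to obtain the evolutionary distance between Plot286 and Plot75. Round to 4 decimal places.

0.5199

Differing sites — 1:C/U; 4:G/A; 5:U/A; 8:G/A; 10:C/G; 13:G/C.
p = 6/16 = 0.375000.
d = −0.75 · ln(1 − (4/3)·0.375000) = −0.75 · ln(0.500000) = −0.75 · (-0.693147) = 0.5199.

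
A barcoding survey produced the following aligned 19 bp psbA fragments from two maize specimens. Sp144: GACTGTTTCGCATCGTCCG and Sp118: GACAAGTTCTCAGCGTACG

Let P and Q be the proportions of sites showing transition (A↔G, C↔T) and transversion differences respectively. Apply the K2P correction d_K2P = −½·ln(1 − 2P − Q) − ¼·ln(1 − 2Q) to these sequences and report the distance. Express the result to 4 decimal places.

Differing sites — 4:T/A (Tv); 5:G/A (Ti); 6:T/G (Tv); 10:G/T (Tv); 13:T/G (Tv); 17:C/A (Tv).
Of the 6 differences, 1 transition and 5 transversions over 19 sites: P = 1/19 = 0.052632, Q = 5/19 = 0.263158.
d = −0.5·ln(0.631578) − 0.25·ln(0.473684) = −0.5·(-0.459534) − 0.25·(-0.747215) = 0.4166.

0.4166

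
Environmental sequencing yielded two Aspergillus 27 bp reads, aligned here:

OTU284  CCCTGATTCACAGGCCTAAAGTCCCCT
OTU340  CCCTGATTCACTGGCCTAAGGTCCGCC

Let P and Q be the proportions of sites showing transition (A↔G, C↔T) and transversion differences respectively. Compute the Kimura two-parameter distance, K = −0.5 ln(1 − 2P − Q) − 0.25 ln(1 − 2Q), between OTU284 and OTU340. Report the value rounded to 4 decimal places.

0.1657

The sequences differ at positions 12 (A/T, transversion), 20 (A/G, transition), 25 (C/G, transversion), 27 (T/C, transition).
Of the 4 differences, 2 transitions and 2 transversions over 27 sites: P = 2/27 = 0.074074, Q = 2/27 = 0.074074.
d = −0.5·ln(0.777778) − 0.25·ln(0.851852) = −0.5·(-0.251314) − 0.25·(-0.160342) = 0.1657.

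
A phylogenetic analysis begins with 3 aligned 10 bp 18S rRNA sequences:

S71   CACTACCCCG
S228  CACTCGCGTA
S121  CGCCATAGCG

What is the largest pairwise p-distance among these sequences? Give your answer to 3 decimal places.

0.700

Pairwise Hamming distances:
  S71 vs S228: 5
  S71 vs S121: 5
  S228 vs S121: 7
The largest is 7 mismatches, between S228 and S121; p = 7/10 = 0.700.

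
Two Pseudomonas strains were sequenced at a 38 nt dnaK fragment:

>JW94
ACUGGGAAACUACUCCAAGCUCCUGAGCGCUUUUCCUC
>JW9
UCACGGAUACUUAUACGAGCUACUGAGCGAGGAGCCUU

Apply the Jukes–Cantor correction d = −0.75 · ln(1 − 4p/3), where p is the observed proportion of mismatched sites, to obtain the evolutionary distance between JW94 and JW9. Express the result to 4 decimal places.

The sequences differ at positions 1 (A/U), 3 (U/A), 4 (G/C), 8 (A/U), 12 (A/U), 13 (C/A), 15 (C/A), 17 (A/G), 22 (C/A), 30 (C/A), 31 (U/G), 32 (U/G), 33 (U/A), 34 (U/G), 38 (C/U).
p = 15/38 = 0.394737.
d = −0.75 · ln(1 − (4/3)·0.394737) = −0.75 · ln(0.473684) = −0.75 · (-0.747215) = 0.5604.

0.5604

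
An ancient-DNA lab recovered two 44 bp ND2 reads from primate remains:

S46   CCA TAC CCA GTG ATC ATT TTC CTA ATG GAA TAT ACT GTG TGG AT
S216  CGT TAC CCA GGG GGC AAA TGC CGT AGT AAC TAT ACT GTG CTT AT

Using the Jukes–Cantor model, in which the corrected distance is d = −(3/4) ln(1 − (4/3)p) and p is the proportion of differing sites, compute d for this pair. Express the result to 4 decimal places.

Differing sites — 2:C/G; 3:A/T; 11:T/G; 13:A/G; 14:T/G; 17:T/A; 18:T/A; 20:T/G; 23:T/G; 24:A/T; 26:T/G; 27:G/T; 28:G/A; 30:A/C; 40:T/C; 41:G/T; 42:G/T.
p = 17/44 = 0.386364.
d = −0.75 · ln(1 − (4/3)·0.386364) = −0.75 · ln(0.484848) = −0.75 · (-0.723920) = 0.5429.

0.5429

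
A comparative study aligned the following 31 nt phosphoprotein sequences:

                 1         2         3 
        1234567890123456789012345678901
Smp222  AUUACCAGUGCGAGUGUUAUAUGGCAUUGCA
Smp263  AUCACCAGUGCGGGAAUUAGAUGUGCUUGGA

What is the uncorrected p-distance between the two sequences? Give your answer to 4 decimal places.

0.2903

Differing sites — 3:U/C; 13:A/G; 15:U/A; 16:G/A; 20:U/G; 24:G/U; 25:C/G; 26:A/C; 30:C/G.
There are 9 differences over 31 sites, so p = 9/31 = 0.2903.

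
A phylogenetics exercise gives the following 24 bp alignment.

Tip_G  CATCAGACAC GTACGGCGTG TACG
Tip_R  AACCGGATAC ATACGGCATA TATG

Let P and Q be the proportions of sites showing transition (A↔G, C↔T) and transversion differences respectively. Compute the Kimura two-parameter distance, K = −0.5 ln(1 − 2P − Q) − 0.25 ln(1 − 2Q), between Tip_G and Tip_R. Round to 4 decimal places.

The sequences differ at positions 1 (C/A, transversion), 3 (T/C, transition), 5 (A/G, transition), 8 (C/T, transition), 11 (G/A, transition), 18 (G/A, transition), 20 (G/A, transition), 23 (C/T, transition).
Of the 8 differences, 7 transitions and 1 transversion over 24 sites: P = 7/24 = 0.291667, Q = 1/24 = 0.041667.
d = −0.5·ln(0.374999) − 0.25·ln(0.916666) = −0.5·(-0.980832) − 0.25·(-0.087012) = 0.5122.

0.5122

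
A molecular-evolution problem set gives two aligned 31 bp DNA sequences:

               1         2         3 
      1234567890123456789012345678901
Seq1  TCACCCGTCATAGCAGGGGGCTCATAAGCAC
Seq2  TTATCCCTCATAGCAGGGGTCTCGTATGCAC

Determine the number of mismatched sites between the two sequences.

6

Mismatches occur at site 2 (C↔T), site 4 (C↔T), site 7 (G↔C), site 20 (G↔T), site 24 (A↔G), site 27 (A↔T).
That gives 6 mismatches out of 31 aligned sites, so the Hamming distance is 6.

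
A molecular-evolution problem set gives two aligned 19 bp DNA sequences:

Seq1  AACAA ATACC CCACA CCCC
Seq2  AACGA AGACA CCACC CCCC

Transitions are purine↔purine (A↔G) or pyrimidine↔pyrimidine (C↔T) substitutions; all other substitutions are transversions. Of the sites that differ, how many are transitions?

1

The sequences differ at positions 4 (A/G, transition), 7 (T/G, transversion), 10 (C/A, transversion), 15 (A/C, transversion).
Of the 4 differences, 1 transition and 3 transversions, so the answer is 1.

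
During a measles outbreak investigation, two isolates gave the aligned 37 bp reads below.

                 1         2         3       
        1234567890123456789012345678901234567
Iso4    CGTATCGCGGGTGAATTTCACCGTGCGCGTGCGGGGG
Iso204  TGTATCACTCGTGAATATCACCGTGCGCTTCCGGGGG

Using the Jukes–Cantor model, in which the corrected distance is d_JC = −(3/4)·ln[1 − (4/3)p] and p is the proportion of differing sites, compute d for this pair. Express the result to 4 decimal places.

0.2180

Differing sites — 1:C/T; 7:G/A; 9:G/T; 10:G/C; 17:T/A; 29:G/T; 31:G/C.
p = 7/37 = 0.189189.
d = −0.75 · ln(1 − (4/3)·0.189189) = −0.75 · ln(0.747748) = −0.75 · (-0.290689) = 0.2180.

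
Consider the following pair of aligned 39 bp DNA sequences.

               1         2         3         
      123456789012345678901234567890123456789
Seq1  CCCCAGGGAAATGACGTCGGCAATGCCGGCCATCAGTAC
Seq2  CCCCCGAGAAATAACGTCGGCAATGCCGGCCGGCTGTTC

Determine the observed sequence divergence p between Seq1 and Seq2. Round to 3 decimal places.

0.179

Mismatches occur at site 5 (A→C), site 7 (G→A), site 13 (G→A), site 32 (A→G), site 33 (T→G), site 35 (A→T), site 38 (A→T).
There are 7 differences over 39 sites, so p = 7/39 = 0.179.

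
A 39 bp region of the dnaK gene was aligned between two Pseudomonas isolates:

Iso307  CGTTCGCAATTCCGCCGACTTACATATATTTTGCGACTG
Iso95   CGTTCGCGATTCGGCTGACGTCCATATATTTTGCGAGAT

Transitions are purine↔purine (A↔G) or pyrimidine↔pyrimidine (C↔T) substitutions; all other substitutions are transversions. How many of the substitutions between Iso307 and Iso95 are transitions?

2

The sequences differ at positions 8 (A/G, transition), 13 (C/G, transversion), 16 (C/T, transition), 20 (T/G, transversion), 22 (A/C, transversion), 37 (C/G, transversion), 38 (T/A, transversion), 39 (G/T, transversion).
Of the 8 differences, 2 transitions and 6 transversions, so the answer is 2.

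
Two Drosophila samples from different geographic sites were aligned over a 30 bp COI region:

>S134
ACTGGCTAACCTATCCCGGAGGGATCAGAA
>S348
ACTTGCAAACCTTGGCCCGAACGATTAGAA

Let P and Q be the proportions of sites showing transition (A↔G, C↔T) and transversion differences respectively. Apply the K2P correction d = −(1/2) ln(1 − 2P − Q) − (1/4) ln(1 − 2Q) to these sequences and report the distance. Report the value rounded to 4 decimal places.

Differing sites — 4:G/T (Tv); 7:T/A (Tv); 13:A/T (Tv); 14:T/G (Tv); 15:C/G (Tv); 18:G/C (Tv); 21:G/A (Ti); 22:G/C (Tv); 26:C/T (Ti).
Of the 9 differences, 2 transitions and 7 transversions over 30 sites: P = 2/30 = 0.066667, Q = 7/30 = 0.233333.
d = −0.5·ln(0.633333) − 0.25·ln(0.533334) = −0.5·(-0.456759) − 0.25·(-0.628607) = 0.3855.

0.3855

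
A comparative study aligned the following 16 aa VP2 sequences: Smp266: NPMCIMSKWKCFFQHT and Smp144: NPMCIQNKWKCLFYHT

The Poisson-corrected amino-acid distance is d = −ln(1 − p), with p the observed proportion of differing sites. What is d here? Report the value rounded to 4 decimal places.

0.2877

Differing sites — 6:M/Q; 7:S/N; 12:F/L; 14:Q/Y.
p = 4/16 = 0.250000.
d = −ln(1 − 0.250000) = −ln(0.750000) = 0.2877.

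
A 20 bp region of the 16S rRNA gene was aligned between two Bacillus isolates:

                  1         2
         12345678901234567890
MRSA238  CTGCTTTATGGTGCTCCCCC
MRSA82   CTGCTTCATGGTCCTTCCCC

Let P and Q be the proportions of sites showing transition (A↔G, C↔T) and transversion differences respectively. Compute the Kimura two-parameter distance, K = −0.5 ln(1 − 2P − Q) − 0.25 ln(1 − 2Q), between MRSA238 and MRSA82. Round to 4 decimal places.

0.1702

Differing sites — 7:T/C (Ti); 13:G/C (Tv); 16:C/T (Ti).
Of the 3 differences, 2 transitions and 1 transversion over 20 sites: P = 2/20 = 0.100000, Q = 1/20 = 0.050000.
d = −0.5·ln(0.750000) − 0.25·ln(0.900000) = −0.5·(-0.287682) − 0.25·(-0.105361) = 0.1702.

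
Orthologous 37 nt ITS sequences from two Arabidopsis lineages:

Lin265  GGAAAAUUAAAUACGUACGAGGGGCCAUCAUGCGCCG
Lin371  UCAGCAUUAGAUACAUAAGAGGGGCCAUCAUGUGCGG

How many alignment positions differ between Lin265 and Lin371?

Differing sites — 1:G/U; 2:G/C; 4:A/G; 5:A/C; 10:A/G; 15:G/A; 18:C/A; 33:C/U; 36:C/G.
That gives 9 mismatches out of 37 aligned sites, so the Hamming distance is 9.

9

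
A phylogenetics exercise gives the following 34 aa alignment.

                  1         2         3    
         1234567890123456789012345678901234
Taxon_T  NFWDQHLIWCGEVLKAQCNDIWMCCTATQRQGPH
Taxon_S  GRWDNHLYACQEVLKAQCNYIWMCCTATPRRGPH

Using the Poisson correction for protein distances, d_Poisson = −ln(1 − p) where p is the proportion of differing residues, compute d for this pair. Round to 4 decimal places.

0.3075

Mismatches occur at site 1 (N↔G), site 2 (F↔R), site 5 (Q↔N), site 8 (I↔Y), site 9 (W↔A), site 11 (G↔Q), site 20 (D↔Y), site 29 (Q↔P), site 31 (Q↔R).
p = 9/34 = 0.264706.
d = −ln(1 − 0.264706) = −ln(0.735294) = 0.3075.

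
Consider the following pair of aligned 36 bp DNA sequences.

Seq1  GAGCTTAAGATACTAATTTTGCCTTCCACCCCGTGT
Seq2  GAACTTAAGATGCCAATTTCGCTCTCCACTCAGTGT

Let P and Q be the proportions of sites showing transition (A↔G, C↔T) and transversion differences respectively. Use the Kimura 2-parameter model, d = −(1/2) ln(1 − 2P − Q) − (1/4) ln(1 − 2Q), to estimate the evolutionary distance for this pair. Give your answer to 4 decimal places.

0.2838

Mismatches occur at site 3 (G↔A, transition), site 12 (A↔G, transition), site 14 (T↔C, transition), site 20 (T↔C, transition), site 23 (C↔T, transition), site 24 (T↔C, transition), site 30 (C↔T, transition), site 32 (C↔A, transversion).
Of the 8 differences, 7 transitions and 1 transversion over 36 sites: P = 7/36 = 0.194444, Q = 1/36 = 0.027778.
d = −0.5·ln(0.583334) − 0.25·ln(0.944444) = −0.5·(-0.538995) − 0.25·(-0.057159) = 0.2838.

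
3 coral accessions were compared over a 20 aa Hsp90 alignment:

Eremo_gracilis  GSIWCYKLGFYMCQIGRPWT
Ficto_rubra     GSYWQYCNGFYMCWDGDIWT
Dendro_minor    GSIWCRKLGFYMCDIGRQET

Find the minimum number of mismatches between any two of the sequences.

Pairwise Hamming distances:
  Eremo_gracilis vs Ficto_rubra: 8
  Eremo_gracilis vs Dendro_minor: 4
  Ficto_rubra vs Dendro_minor: 10
The smallest is 4, between Eremo_gracilis and Dendro_minor.

4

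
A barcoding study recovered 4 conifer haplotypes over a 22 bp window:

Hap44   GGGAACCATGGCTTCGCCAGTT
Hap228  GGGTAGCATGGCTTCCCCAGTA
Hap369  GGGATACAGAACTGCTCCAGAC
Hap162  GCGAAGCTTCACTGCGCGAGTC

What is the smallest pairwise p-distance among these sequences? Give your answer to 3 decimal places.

0.182

Pairwise Hamming distances:
  Hap44 vs Hap228: 4
  Hap44 vs Hap369: 9
  Hap44 vs Hap162: 8
  Hap228 vs Hap369: 10
  Hap228 vs Hap162: 9
  Hap369 vs Hap162: 9
The smallest is 4 mismatches, between Hap44 and Hap228; p = 4/22 = 0.182.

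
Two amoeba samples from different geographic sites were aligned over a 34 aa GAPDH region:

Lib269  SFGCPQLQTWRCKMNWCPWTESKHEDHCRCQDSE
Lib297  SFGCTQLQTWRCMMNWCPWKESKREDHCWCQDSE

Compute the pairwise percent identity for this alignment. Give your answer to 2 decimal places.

Mismatches occur at site 5 (P→T), site 13 (K→M), site 20 (T→K), site 24 (H→R), site 29 (R→W).
29 of the 34 sites match, so the percent identity is 29/34 × 100 = 85.29%.

85.29%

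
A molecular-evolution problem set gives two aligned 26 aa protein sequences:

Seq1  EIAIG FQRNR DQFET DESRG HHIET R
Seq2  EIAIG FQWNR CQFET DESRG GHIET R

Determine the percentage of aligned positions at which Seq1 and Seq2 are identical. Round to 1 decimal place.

The sequences differ at positions 8 (R/W), 11 (D/C), 21 (H/G).
23 of the 26 sites match, so the percent identity is 23/26 × 100 = 88.5%.

88.5%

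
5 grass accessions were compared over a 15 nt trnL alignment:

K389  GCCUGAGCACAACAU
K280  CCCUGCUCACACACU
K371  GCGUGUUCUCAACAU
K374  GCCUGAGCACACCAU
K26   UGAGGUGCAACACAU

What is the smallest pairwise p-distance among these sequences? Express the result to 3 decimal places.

0.067

Pairwise Hamming distances:
  K389 vs K280: 6
  K389 vs K371: 4
  K389 vs K374: 1
  K389 vs K26: 7
  K280 vs K371: 7
  K280 vs K374: 5
  K280 vs K26: 11
  K371 vs K374: 5
  K371 vs K26: 8
  K374 vs K26: 8
The smallest is 1 mismatch, between K389 and K374; p = 1/15 = 0.067.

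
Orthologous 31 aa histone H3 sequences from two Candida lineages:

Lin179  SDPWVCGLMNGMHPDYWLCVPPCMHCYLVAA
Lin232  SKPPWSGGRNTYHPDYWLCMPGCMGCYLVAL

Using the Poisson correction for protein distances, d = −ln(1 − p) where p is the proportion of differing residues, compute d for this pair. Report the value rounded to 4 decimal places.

0.4895

The sequences differ at positions 2 (D/K), 4 (W/P), 5 (V/W), 6 (C/S), 8 (L/G), 9 (M/R), 11 (G/T), 12 (M/Y), 20 (V/M), 22 (P/G), 25 (H/G), 31 (A/L).
p = 12/31 = 0.387097.
d = −ln(1 − 0.387097) = −ln(0.612903) = 0.4895.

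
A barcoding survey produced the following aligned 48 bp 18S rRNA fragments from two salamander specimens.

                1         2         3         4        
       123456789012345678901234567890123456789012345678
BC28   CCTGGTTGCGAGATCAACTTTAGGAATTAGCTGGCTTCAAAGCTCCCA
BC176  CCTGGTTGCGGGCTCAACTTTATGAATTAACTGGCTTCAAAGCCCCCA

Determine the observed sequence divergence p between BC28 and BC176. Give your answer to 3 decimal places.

0.104

Differing sites — 11:A/G; 13:A/C; 23:G/T; 30:G/A; 44:T/C.
There are 5 differences over 48 sites, so p = 5/48 = 0.104.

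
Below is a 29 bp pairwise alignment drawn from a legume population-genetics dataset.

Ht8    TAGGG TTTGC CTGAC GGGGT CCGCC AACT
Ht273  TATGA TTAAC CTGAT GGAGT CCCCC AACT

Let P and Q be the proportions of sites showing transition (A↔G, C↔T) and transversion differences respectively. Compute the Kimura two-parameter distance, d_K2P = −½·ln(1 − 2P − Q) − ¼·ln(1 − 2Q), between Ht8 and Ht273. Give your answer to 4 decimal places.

The sequences differ at positions 3 (G/T, transversion), 5 (G/A, transition), 8 (T/A, transversion), 9 (G/A, transition), 15 (C/T, transition), 18 (G/A, transition), 23 (G/C, transversion).
Of the 7 differences, 4 transitions and 3 transversions over 29 sites: P = 4/29 = 0.137931, Q = 3/29 = 0.103448.
d = −0.5·ln(0.620690) − 0.25·ln(0.793104) = −0.5·(-0.476924) − 0.25·(-0.231801) = 0.2964.

0.2964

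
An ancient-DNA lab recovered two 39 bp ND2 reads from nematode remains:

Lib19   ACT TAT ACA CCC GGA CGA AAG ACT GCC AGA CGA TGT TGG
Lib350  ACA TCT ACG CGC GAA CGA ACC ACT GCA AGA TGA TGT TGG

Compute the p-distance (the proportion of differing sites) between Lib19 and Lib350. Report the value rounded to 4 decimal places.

0.2308

Differing sites — 3:T/A; 5:A/C; 9:A/G; 11:C/G; 14:G/A; 20:A/C; 21:G/C; 27:C/A; 31:C/T.
There are 9 differences over 39 sites, so p = 9/39 = 0.2308.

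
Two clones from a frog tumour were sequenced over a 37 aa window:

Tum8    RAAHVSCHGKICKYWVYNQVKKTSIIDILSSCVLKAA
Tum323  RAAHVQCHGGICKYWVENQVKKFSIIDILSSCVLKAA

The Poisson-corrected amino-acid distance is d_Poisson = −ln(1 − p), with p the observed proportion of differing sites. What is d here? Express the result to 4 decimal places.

Differing sites — 6:S/Q; 10:K/G; 17:Y/E; 23:T/F.
p = 4/37 = 0.108108.
d = −ln(1 − 0.108108) = −ln(0.891892) = 0.1144.

0.1144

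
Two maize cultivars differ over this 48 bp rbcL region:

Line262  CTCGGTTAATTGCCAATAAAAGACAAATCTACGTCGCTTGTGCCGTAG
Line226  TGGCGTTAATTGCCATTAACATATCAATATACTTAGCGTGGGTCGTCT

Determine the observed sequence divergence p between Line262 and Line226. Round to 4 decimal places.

Mismatches occur at site 1 (C↔T), site 2 (T↔G), site 3 (C↔G), site 4 (G↔C), site 16 (A↔T), site 20 (A↔C), site 22 (G↔T), site 24 (C↔T), site 25 (A↔C), site 29 (C↔A), site 33 (G↔T), site 35 (C↔A), site 38 (T↔G), site 41 (T↔G), site 43 (C↔T), site 47 (A↔C), site 48 (G↔T).
There are 17 differences over 48 sites, so p = 17/48 = 0.3542.

0.3542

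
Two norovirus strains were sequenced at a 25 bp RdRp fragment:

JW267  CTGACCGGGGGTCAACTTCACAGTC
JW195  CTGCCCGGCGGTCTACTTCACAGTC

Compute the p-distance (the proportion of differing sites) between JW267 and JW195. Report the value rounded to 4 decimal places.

0.1200

Mismatches occur at site 4 (A→C), site 9 (G→C), site 14 (A→T).
There are 3 differences over 25 sites, so p = 3/25 = 0.1200.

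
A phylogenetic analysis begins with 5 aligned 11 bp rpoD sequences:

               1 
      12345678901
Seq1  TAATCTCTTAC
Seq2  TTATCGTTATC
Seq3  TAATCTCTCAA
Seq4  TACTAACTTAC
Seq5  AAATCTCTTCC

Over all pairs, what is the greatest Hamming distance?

Pairwise Hamming distances:
  Seq1 vs Seq2: 5
  Seq1 vs Seq3: 2
  Seq1 vs Seq4: 3
  Seq1 vs Seq5: 2
  Seq2 vs Seq3: 6
  Seq2 vs Seq4: 7
  Seq2 vs Seq5: 6
  Seq3 vs Seq4: 5
  Seq3 vs Seq5: 4
  Seq4 vs Seq5: 5
The largest is 7, between Seq2 and Seq4.

7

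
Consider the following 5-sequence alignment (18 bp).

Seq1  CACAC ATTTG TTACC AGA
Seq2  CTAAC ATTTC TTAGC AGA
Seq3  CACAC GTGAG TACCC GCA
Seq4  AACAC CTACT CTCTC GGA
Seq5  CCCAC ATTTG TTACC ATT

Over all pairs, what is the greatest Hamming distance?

Pairwise Hamming distances:
  Seq1 vs Seq2: 4
  Seq1 vs Seq3: 7
  Seq1 vs Seq4: 9
  Seq1 vs Seq5: 3
  Seq2 vs Seq3: 11
  Seq2 vs Seq4: 11
  Seq2 vs Seq5: 6
  Seq3 vs Seq4: 9
  Seq3 vs Seq5: 9
  Seq4 vs Seq5: 12
The largest is 12, between Seq4 and Seq5.

12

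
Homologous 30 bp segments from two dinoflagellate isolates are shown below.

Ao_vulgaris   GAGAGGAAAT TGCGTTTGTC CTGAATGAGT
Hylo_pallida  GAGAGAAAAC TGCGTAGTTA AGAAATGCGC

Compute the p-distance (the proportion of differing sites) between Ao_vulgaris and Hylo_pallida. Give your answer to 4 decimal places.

0.3667

Mismatches occur at site 6 (G↔A), site 10 (T↔C), site 16 (T↔A), site 17 (T↔G), site 18 (G↔T), site 20 (C↔A), site 21 (C↔A), site 22 (T↔G), site 23 (G↔A), site 28 (A↔C), site 30 (T↔C).
There are 11 differences over 30 sites, so p = 11/30 = 0.3667.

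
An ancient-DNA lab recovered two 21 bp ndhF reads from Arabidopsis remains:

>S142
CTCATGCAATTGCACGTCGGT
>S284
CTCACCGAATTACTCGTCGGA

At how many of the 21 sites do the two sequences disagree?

6

Mismatches occur at site 5 (T↔C), site 6 (G↔C), site 7 (C↔G), site 12 (G↔A), site 14 (A↔T), site 21 (T↔A).
That gives 6 mismatches out of 21 aligned sites, so the Hamming distance is 6.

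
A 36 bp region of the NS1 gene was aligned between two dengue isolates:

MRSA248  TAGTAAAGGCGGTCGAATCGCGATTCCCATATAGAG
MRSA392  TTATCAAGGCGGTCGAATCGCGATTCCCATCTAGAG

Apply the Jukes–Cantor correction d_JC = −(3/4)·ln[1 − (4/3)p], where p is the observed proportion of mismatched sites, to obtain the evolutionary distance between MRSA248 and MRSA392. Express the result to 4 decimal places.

0.1203

The sequences differ at positions 2 (A/T), 3 (G/A), 5 (A/C), 31 (A/C).
p = 4/36 = 0.111111.
d = −0.75 · ln(1 − (4/3)·0.111111) = −0.75 · ln(0.851852) = −0.75 · (-0.160342) = 0.1203.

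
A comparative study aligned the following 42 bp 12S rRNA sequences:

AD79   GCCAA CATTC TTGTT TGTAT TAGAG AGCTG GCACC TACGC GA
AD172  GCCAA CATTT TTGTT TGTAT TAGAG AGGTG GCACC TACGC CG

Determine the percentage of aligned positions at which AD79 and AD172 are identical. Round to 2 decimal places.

90.48%

The sequences differ at positions 10 (C/T), 28 (C/G), 41 (G/C), 42 (A/G).
38 of the 42 sites match, so the percent identity is 38/42 × 100 = 90.48%.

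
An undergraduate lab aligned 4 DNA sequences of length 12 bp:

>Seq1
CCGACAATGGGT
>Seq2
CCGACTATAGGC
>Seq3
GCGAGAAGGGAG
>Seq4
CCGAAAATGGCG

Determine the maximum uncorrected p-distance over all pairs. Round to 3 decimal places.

0.583

Pairwise Hamming distances:
  Seq1 vs Seq2: 3
  Seq1 vs Seq3: 5
  Seq1 vs Seq4: 3
  Seq2 vs Seq3: 7
  Seq2 vs Seq4: 5
  Seq3 vs Seq4: 4
The largest is 7 mismatches, between Seq2 and Seq3; p = 7/12 = 0.583.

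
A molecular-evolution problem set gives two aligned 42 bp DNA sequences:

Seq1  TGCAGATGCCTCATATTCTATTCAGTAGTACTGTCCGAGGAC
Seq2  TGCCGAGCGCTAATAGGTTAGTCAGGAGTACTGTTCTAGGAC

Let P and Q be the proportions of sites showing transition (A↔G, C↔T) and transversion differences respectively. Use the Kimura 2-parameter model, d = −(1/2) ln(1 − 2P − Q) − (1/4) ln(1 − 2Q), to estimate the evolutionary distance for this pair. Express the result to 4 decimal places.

0.3644

Differing sites — 4:A/C (Tv); 7:T/G (Tv); 8:G/C (Tv); 9:C/G (Tv); 12:C/A (Tv); 16:T/G (Tv); 17:T/G (Tv); 18:C/T (Ti); 21:T/G (Tv); 26:T/G (Tv); 35:C/T (Ti); 37:G/T (Tv).
Of the 12 differences, 2 transitions and 10 transversions over 42 sites: P = 2/42 = 0.047619, Q = 10/42 = 0.238095.
d = −0.5·ln(0.666667) − 0.25·ln(0.523810) = −0.5·(-0.405465) − 0.25·(-0.646626) = 0.3644.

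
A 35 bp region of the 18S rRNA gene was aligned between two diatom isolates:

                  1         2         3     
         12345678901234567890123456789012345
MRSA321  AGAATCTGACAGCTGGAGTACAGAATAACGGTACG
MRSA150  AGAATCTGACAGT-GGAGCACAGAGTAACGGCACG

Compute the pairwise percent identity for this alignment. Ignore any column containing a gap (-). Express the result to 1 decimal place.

Excluding the 1 gap column leaves 34 comparable sites.
The sequences differ at positions 13 (C/T), 19 (T/C), 25 (A/G), 32 (T/C).
30 of the 34 comparable sites match, so the percent identity is 30/34 × 100 = 88.2%.

88.2%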